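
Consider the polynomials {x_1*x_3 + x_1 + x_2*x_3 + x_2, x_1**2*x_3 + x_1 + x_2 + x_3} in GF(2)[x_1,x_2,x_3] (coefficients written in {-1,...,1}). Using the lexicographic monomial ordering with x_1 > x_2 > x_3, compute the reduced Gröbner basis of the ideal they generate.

G = {x_1**2 + x_1 + x_2**2*x_3 + x_2**2 + x_2 + x_3, x_1*x_3 + x_1 + x_2*x_3 + x_2, x_2**2*x_3**2 + x_2**2*x_3 + x_3**2 + x_3}

Buchberger's algorithm terminates because the ascending chain of leading-term ideals stabilizes.

f_1 = x_1*x_3 + x_1 + x_2*x_3 + x_2, LT = x_1*x_3.
f_2 = x_1**2*x_3 + x_1 + x_2 + x_3, LT = x_1**2*x_3.

S(f_1,f_2): lcm = x_1**2*x_3. S = x_1**2 + x_1*x_2*x_3 + x_1*x_2 + x_1 + x_2 + x_3.
  leading term x_1**2: no divisor's leading term divides it; move x_1**2 to the remainder.
  leading term x_1*x_2*x_3: subtract (x_2)·f_1 from x_1*x_2*x_3 + x_1*x_2 + x_1 + x_2 + x_3 → x_1 + x_2**2*x_3 + x_2**2 + x_2 + x_3
  leading term x_1: no divisor's leading term divides it; move x_1 to the remainder.
  leading term x_2**2*x_3: no divisor's leading term divides it; move x_2**2*x_3 to the remainder.
  leading term x_2**2: no divisor's leading term divides it; move x_2**2 to the remainder.
  leading term x_2: no divisor's leading term divides it; move x_2 to the remainder.
  leading term x_3: no divisor's leading term divides it; move x_3 to the remainder.
  remainder x_1**2 + x_1 + x_2**2*x_3 + x_2**2 + x_2 + x_3 ≠ 0; add g_3 = x_1**2 + x_1 + x_2**2*x_3 + x_2**2 + x_2 + x_3 to the basis.

S(f_1,g_3): lcm = x_1**2*x_3. S = x_1**2 + x_1*x_2*x_3 + x_1*x_2 + x_1*x_3 + x_2**2*x_3**2 + x_2**2*x_3 + x_2*x_3 + x_3**2.
  leading term x_1**2: subtract (1)·g_3 from x_1**2 + x_1*x_2*x_3 + x_1*x_2 + x_1*x_3 + x_2**2*x_3**2 + x_2**2*x_3 + x_2*x_3 + x_3**2 → x_1*x_2*x_3 + x_1*x_2 + x_1*x_3 + x_1 + x_2**2*x_3**2 + x_2**2 + x_2*x_3 + x_2 + x_3**2 + x_3
  leading term x_1*x_2*x_3: subtract (x_2)·f_1 from x_1*x_2*x_3 + x_1*x_2 + x_1*x_3 + x_1 + x_2**2*x_3**2 + x_2**2 + x_2*x_3 + x_2 + x_3**2 + x_3 → x_1*x_3 + x_1 + x_2**2*x_3**2 + x_2**2*x_3 + x_2*x_3 + x_2 + x_3**2 + x_3
  leading term x_1*x_3: subtract (1)·f_1 from x_1*x_3 + x_1 + x_2**2*x_3**2 + x_2**2*x_3 + x_2*x_3 + x_2 + x_3**2 + x_3 → x_2**2*x_3**2 + x_2**2*x_3 + x_3**2 + x_3
  leading term x_2**2*x_3**2: no divisor's leading term divides it; move x_2**2*x_3**2 to the remainder.
  leading term x_2**2*x_3: no divisor's leading term divides it; move x_2**2*x_3 to the remainder.
  leading term x_3**2: no divisor's leading term divides it; move x_3**2 to the remainder.
  leading term x_3: no divisor's leading term divides it; move x_3 to the remainder.
  remainder x_2**2*x_3**2 + x_2**2*x_3 + x_3**2 + x_3 ≠ 0; add g_4 = x_2**2*x_3**2 + x_2**2*x_3 + x_3**2 + x_3 to the basis.

The other S-polynomials (S(f_2,g_3), S(f_1,g_4), S(f_2,g_4), S(g_3,g_4)) all reduce to 0 modulo the current basis, so we have a Gröbner basis.
Inter-reduce: drop elements whose leading term is divisible by another's, tail-reduce, and make monic.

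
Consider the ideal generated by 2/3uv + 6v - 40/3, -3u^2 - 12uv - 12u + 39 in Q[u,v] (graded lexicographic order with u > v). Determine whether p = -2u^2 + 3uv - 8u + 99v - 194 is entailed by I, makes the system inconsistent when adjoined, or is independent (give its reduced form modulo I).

-2u^2 + 3uv - 8u + 99v - 194 lies in I (it reduces to 0).

First compute the reduced Gröbner basis of I by Buchberger's algorithm.
f_1 = 2/3uv + 6v - 40/3, LT = uv.
f_2 = -3u^2 - 12uv - 12u + 39, LT = u^2.

S(f_1,f_2): lcm = u^2v. S = -4uv^2 + 5uv - 20u + 13v.
  leading term uv^2: subtract (-6v)·f_1 from -4uv^2 + 5uv - 20u + 13v → 5uv + 36v^2 - 20u - 67v
  leading term uv: subtract (15/2)·f_1 from 5uv + 36v^2 - 20u - 67v → 36v^2 - 20u - 112v + 100
  leading term v^2: no divisor's leading term divides it; move 36v^2 to the remainder.
  leading term u: no divisor's leading term divides it; move -20u to the remainder.
  leading term v: no divisor's leading term divides it; move -112v to the remainder.
  leading term 1: no divisor's leading term divides it; move 100 to the remainder.
  remainder 36v^2 - 20u - 112v + 100 ≠ 0; add h_3 = 36v^2 - 20u - 112v + 100 to the basis.

The other S-polynomials (S(f_1,h_3), S(f_2,h_3)) all reduce to 0 modulo the current basis, so we have a Gröbner basis.
Inter-reduce: drop elements whose leading term is divisible by another's, tail-reduce, and make monic.
Reduced Gröbner basis: {u^2 + 4u - 36v + 67, uv + 9v - 20, v^2 - 5/9u - 28/9v + 25/9}.
Label its elements g_1 = u^2 + 4u - 36v + 67, g_2 = uv + 9v - 20, g_3 = v^2 - 5/9u - 28/9v + 25/9.

Reduce p = -2u^2 + 3uv - 8u + 99v - 194 modulo G:
  leading term u^2: subtract (-2)·g_1 from -2u^2 + 3uv - 8u + 99v - 194 → 3uv + 27v - 60
  leading term uv: subtract (3)·g_2 from 3uv + 27v - 60 → 0
  normal form = 0.
Since the normal form is 0, p ∈ I.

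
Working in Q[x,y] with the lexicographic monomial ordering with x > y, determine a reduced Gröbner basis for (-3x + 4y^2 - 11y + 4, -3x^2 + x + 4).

G = {x - 4/3y^2 + 11/3y - 4/3, y^4 - 11/2y^3 + 149/16y^2 - 77/16y}

Buchberger's algorithm terminates because the ascending chain of leading-term ideals stabilizes.

f_1 = -3x + 4y^2 - 11y + 4, LT = x.
f_2 = -3x^2 + x + 4, LT = x^2.

S(f_1,f_2): lcm = x^2. S = -4/3xy^2 + 11/3xy - x + 4/3.
  reduce S modulo (f_1, f_2):
  remainder -16/9y^4 + 88/9y^3 - 149/9y^2 + 77/9y ≠ 0; add g_3 = -16/9y^4 + 88/9y^3 - 149/9y^2 + 77/9y to the basis.

The other S-polynomials (S(f_1,g_3), S(f_2,g_3)) all reduce to 0 modulo the current basis, so we have a Gröbner basis.
Inter-reduce: drop elements whose leading term is divisible by another's, tail-reduce, and make monic.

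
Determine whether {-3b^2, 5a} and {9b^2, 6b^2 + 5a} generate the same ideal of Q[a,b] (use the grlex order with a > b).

Since reduced Gröbner bases are canonical representatives of ideals under a given ordering, it suffices to compute and compare them.
Buchberger on the first generating set:
f_1 = -3b^2, LT = b^2.
f_2 = 5a, LT = a.

The S-polynomials (S(f_1,f_2)) all reduce to 0 modulo the current basis, so we have a Gröbner basis.
Inter-reduce: drop elements whose leading term is divisible by another's, tail-reduce, and make monic.
Reduced Gröbner basis: {b^2, a}.

Buchberger on the second generating set:
h_1 = 9b^2, LT = b^2.
h_2 = 6b^2 + 5a, LT = b^2.

S(h_1,h_2): lcm = b^2. S = -5/6a.
  leading term a: no divisor's leading term divides it; move -5/6a to the remainder.
  remainder -5/6a ≠ 0; add k_3 = -5/6a to the basis.

The other S-polynomials (S(h_1,k_3), S(h_2,k_3)) all reduce to 0 modulo the current basis, so we have a Gröbner basis.
Inter-reduce: drop elements whose leading term is divisible by another's, tail-reduce, and make monic.
Reduced Gröbner basis: {b^2, a}.

These coincide, so the ideals are equal.

Yes, the ideals are equal.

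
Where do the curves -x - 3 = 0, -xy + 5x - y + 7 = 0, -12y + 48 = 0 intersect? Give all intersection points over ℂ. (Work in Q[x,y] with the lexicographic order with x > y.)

{(-3, 4)}

Compute a lex Gröbner basis by Buchberger's algorithm.
f_1 = -x - 3, LT = x.
f_2 = -xy + 5x - y + 7, LT = xy.
f_3 = -12y + 48, LT = y.

S(f_1,f_2): lcm = xy. S = 5x + 2y + 7.
  leading term x: subtract (-5)·f_1 from 5x + 2y + 7 → 2y - 8
  leading term y: subtract (-1/6)·f_3 from 2y - 8 → 0
  remainder 0.

S(f_1,f_3): leading monomials are coprime, so the S-polynomial reduces to 0 (Buchberger's first criterion).
S(f_2,f_3): lcm = xy. S = -x + y - 7.
  leading term x: subtract (1)·f_1 from -x + y - 7 → y - 4
  leading term y: subtract (-1/12)·f_3 from y - 4 → 0
  remainder 0.

Every S-polynomial of the final basis reduces to 0, so we have a Gröbner basis.
Inter-reduce: drop elements whose leading term is divisible by another's, tail-reduce, and make monic.
Reduced Gröbner basis: {x + 3, y - 4}.

A lex Gröbner basis eliminates variables successively. Here y - 4 depends only on y, with roots {4}; lifting each root through the earlier basis elements recovers the full solutions.
  y = 4: the earlier basis element becomes x + 3 = 0, giving x = -3 — point (-3, 4).
Check: every point annihilates each of the original generators.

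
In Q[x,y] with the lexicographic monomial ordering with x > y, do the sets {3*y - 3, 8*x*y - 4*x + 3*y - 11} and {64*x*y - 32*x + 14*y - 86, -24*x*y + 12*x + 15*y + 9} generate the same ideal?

No, the ideals differ.

Equality of ideals is decidable: compute both reduced Gröbner bases (unique for the ordering) and check whether they agree.
Buchberger on the first generating set:
f_1 = 3*y - 3, LT = y.
f_2 = 8*x*y - 4*x + 3*y - 11, LT = x*y.

S(f_1,f_2): lcm = x*y. S = -1/2*x - 3/8*y + 11/8.
  leading term x: no divisor's leading term divides it; move -1/2*x to the remainder.
  leading term y: subtract (-1/8)·f_1 from -3/8*y + 11/8 → 1
  leading term 1: no divisor's leading term divides it; move 1 to the remainder.
  remainder -1/2*x + 1 ≠ 0; add g_3 = -1/2*x + 1 to the basis.

The other S-polynomials (S(f_1,g_3), S(f_2,g_3)) all reduce to 0 modulo the current basis, so we have a Gröbner basis.
Inter-reduce: drop elements whose leading term is divisible by another's, tail-reduce, and make monic.
Reduced Gröbner basis: {x - 2, y - 1}.

Buchberger on the second generating set:
h_1 = 64*x*y - 32*x + 14*y - 86, LT = x*y.
h_2 = -24*x*y + 12*x + 15*y + 9, LT = x*y.

S(h_1,h_2): lcm = x*y. S = 27/32*y - 31/32.
  leading term y: no divisor's leading term divides it; move 27/32*y to the remainder.
  leading term 1: no divisor's leading term divides it; move -31/32 to the remainder.
  remainder 27/32*y - 31/32 ≠ 0; add k_3 = 27/32*y - 31/32 to the basis.

S(h_1,k_3): lcm = x*y. S = 35/54*x + 7/32*y - 43/32.
  leading term x: no divisor's leading term divides it; move 35/54*x to the remainder.
  leading term y: subtract (7/27)·k_3 from 7/32*y - 43/32 → -59/54
  leading term 1: no divisor's leading term divides it; move -59/54 to the remainder.
  remainder 35/54*x - 59/54 ≠ 0; add k_4 = 35/54*x - 59/54 to the basis.

The other S-polynomials (S(h_2,k_3), S(h_1,k_4), S(h_2,k_4), S(k_3,k_4)) all reduce to 0 modulo the current basis, so we have a Gröbner basis.
Inter-reduce: drop elements whose leading term is divisible by another's, tail-reduce, and make monic.
Reduced Gröbner basis: {x - 59/35, y - 31/27}.

Since the reduced bases disagree, the two ideals are not the same.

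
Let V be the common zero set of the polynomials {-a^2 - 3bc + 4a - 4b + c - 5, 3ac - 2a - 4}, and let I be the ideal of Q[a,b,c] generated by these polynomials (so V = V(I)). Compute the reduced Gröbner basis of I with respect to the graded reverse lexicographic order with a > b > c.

G = {bc^2 + 2/3bc - 1/3c^2 + 4/9a - 8/9b + 17/9c - 26/9, a^2 + 3bc - 4a + 4b - c + 5, ac - 2/3a - 4/3}

f_1 = -a^2 - 3bc + 4a - 4b + c - 5, LT = a^2.
f_2 = 3ac - 2a - 4, LT = ac.

S(f_1,f_2): lcm = a^2c. S = 3bc^2 + 2/3a^2 - 4ac + 4bc - c^2 + 4/3a + 5c.
  leading term bc^2: no divisor's leading term divides it; move 3bc^2 to the remainder.
  leading term a^2: subtract (-2/3)·f_1 from 2/3a^2 - 4ac + 4bc - c^2 + 4/3a + 5c → -4ac + 2bc - c^2 + 4a - 8/3b + 17/3c - 10/3
  leading term ac: subtract (-4/3)·f_2 from -4ac + 2bc - c^2 + 4a - 8/3b + 17/3c - 10/3 → 2bc - c^2 + 4/3a - 8/3b + 17/3c - 26/3
  leading term bc: no divisor's leading term divides it; move 2bc to the remainder.
  leading term c^2: no divisor's leading term divides it; move -c^2 to the remainder.
  leading term a: no divisor's leading term divides it; move 4/3a to the remainder.
  leading term b: no divisor's leading term divides it; move -8/3b to the remainder.
  leading term c: no divisor's leading term divides it; move 17/3c to the remainder.
  leading term 1: no divisor's leading term divides it; move -26/3 to the remainder.
  remainder 3bc^2 + 2bc - c^2 + 4/3a - 8/3b + 17/3c - 26/3 ≠ 0; add g_3 = 3bc^2 + 2bc - c^2 + 4/3a - 8/3b + 17/3c - 26/3 to the basis.

The other S-polynomials (S(f_1,g_3), S(f_2,g_3)) all reduce to 0 modulo the current basis, so we have a Gröbner basis.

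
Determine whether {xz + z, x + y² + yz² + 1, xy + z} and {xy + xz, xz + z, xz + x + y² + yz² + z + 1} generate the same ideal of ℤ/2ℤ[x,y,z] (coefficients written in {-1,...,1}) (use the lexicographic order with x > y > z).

Yes, the ideals are equal.

Since reduced Gröbner bases are canonical representatives of ideals under a given ordering, it suffices to compute and compare them.
Buchberger on the first generating set:
f_1 = xz + z, LT = xz.
f_2 = x + y² + yz² + 1, LT = x.
f_3 = xy + z, LT = xy.

S(f_1,f_2): lcm = xz. S = y²z + yz³.
  leading term y²z: no divisor's leading term divides it; move y²z to the remainder.
  leading term yz³: no divisor's leading term divides it; move yz³ to the remainder.
  remainder y²z + yz³ ≠ 0; add g_4 = y²z + yz³ to the basis.

S(f_1,f_3): lcm = xyz. S = yz + z².
  leading term yz: no divisor's leading term divides it; move yz to the remainder.
  leading term z²: no divisor's leading term divides it; move z² to the remainder.
  remainder yz + z² ≠ 0; add g_5 = yz + z² to the basis.

S(f_2,f_3): lcm = xy. S = y³ + y²z² + y + z.
  leading term y³: no divisor's leading term divides it; move y³ to the remainder.
  leading term y²z²: subtract (z)·g_4 from y²z² + y + z → yz⁴ + y + z
  leading term yz⁴: subtract (z³)·g_5 from yz⁴ + y + z → y + z⁵ + z
  leading term y: no divisor's leading term divides it; move y to the remainder.
  leading term z⁵: no divisor's leading term divides it; move z⁵ to the remainder.
  leading term z: no divisor's leading term divides it; move z to the remainder.
  remainder y³ + y + z⁵ + z ≠ 0; add g_6 = y³ + y + z⁵ + z to the basis.

S(f_3,g_4): lcm = xy²z. S = xyz³ + yz².
  leading term xyz³: subtract (yz²)·f_1 from xyz³ + yz² → yz³ + yz²
  leading term yz³: subtract (z²)·g_5 from yz³ + yz² → yz² + z⁴
  leading term yz²: subtract (z)·g_5 from yz² + z⁴ → z⁴ + z³
  leading term z⁴: no divisor's leading term divides it; move z⁴ to the remainder.
  leading term z³: no divisor's leading term divides it; move z³ to the remainder.
  remainder z⁴ + z³ ≠ 0; add g_7 = z⁴ + z³ to the basis.

The other S-polynomials (S(f_1,g_4), S(f_2,g_4), S(f_1,g_5), S(f_2,g_5), S(f_3,g_5), S(g_4,g_5), S(f_1,g_6), S(f_2,g_6), S(f_3,g_6), S(g_4,g_6), S(g_5,g_6), S(f_1,g_7), S(f_2,g_7), S(f_3,g_7), S(g_4,g_7), S(g_5,g_7), S(g_6,g_7)) all reduce to 0 modulo the current basis, so we have a Gröbner basis.
Inter-reduce: drop elements whose leading term is divisible by another's, tail-reduce, and make monic.
Reduced Gröbner basis: {x + y² + z³ + 1, y³ + y + z³ + z, yz + z², z⁴ + z³}.

Buchberger on the second generating set:
h_1 = xy + xz, LT = xy.
h_2 = xz + z, LT = xz.
h_3 = xz + x + y² + yz² + z + 1, LT = xz.

S(h_1,h_2): lcm = xyz. S = xz² + yz.
  leading term xz²: subtract (z)·h_2 from xz² + yz → yz + z²
  leading term yz: no divisor's leading term divides it; move yz to the remainder.
  leading term z²: no divisor's leading term divides it; move z² to the remainder.
  remainder yz + z² ≠ 0; add k_4 = yz + z² to the basis.

S(h_1,h_3): lcm = xyz. S = xy + xz² + y³ + y²z² + yz + y.
  leading term xy: subtract (1)·h_1 from xy + xz² + y³ + y²z² + yz + y → xz² + xz + y³ + y²z² + yz + y
  leading term xz²: subtract (z)·h_2 from xz² + xz + y³ + y²z² + yz + y → xz + y³ + y²z² + yz + y + z²
  leading term xz: subtract (1)·h_2 from xz + y³ + y²z² + yz + y + z² → y³ + y²z² + yz + y + z² + z
  leading term y³: no divisor's leading term divides it; move y³ to the remainder.
  leading term y²z²: subtract (yz)·k_4 from y²z² + yz + y + z² + z → yz³ + yz + y + z² + z
  leading term yz³: subtract (z²)·k_4 from yz³ + yz + y + z² + z → yz + y + z⁴ + z² + z
  leading term yz: subtract (1)·k_4 from yz + y + z⁴ + z² + z → y + z⁴ + z
  leading term y: no divisor's leading term divides it; move y to the remainder.
  leading term z⁴: no divisor's leading term divides it; move z⁴ to the remainder.
  leading term z: no divisor's leading term divides it; move z to the remainder.
  remainder y³ + y + z⁴ + z ≠ 0; add k_5 = y³ + y + z⁴ + z to the basis.

S(h_2,h_3): lcm = xz. S = x + y² + yz² + 1.
  leading term x: no divisor's leading term divides it; move x to the remainder.
  leading term y²: no divisor's leading term divides it; move y² to the remainder.
  leading term yz²: subtract (z)·k_4 from yz² + 1 → z³ + 1
  leading term z³: no divisor's leading term divides it; move z³ to the remainder.
  leading term 1: no divisor's leading term divides it; move 1 to the remainder.
  remainder x + y² + z³ + 1 ≠ 0; add k_6 = x + y² + z³ + 1 to the basis.

S(h_1,k_5): lcm = xy³. S = xy²z + xy + xz⁴ + xz.
  leading term xy²z: subtract (yz)·h_1 from xy²z + xy + xz⁴ + xz → xyz² + xy + xz⁴ + xz
  leading term xyz²: subtract (z²)·h_1 from xyz² + xy + xz⁴ + xz → xy + xz⁴ + xz³ + xz
  leading term xy: subtract (1)·h_1 from xy + xz⁴ + xz³ + xz → xz⁴ + xz³
  leading term xz⁴: subtract (z³)·h_2 from xz⁴ + xz³ → xz³ + z⁴
  leading term xz³: subtract (z²)·h_2 from xz³ + z⁴ → z⁴ + z³
  leading term z⁴: no divisor's leading term divides it; move z⁴ to the remainder.
  leading term z³: no divisor's leading term divides it; move z³ to the remainder.
  remainder z⁴ + z³ ≠ 0; add k_7 = z⁴ + z³ to the basis.

The other S-polynomials (S(h_1,k_4), S(h_2,k_4), S(h_3,k_4), S(h_2,k_5), S(h_3,k_5), S(k_4,k_5), S(h_1,k_6), S(h_2,k_6), S(h_3,k_6), S(k_4,k_6), S(k_5,k_6), S(h_1,k_7), S(h_2,k_7), S(h_3,k_7), S(k_4,k_7), S(k_5,k_7), S(k_6,k_7)) all reduce to 0 modulo the current basis, so we have a Gröbner basis.
Inter-reduce: drop elements whose leading term is divisible by another's, tail-reduce, and make monic.
Reduced Gröbner basis: {x + y² + z³ + 1, y³ + y + z³ + z, yz + z², z⁴ + z³}.

Same reduced basis, so the two generating sets span the same ideal.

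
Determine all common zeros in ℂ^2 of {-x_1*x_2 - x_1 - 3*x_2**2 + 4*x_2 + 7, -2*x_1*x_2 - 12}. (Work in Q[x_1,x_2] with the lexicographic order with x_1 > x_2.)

Compute a lex Gröbner basis by Buchberger's algorithm.
f_1 = -x_1*x_2 - x_1 - 3*x_2**2 + 4*x_2 + 7, LT = x_1*x_2.
f_2 = -2*x_1*x_2 - 12, LT = x_1*x_2.

S(f_1,f_2): lcm = x_1*x_2. S = x_1 + 3*x_2**2 - 4*x_2 - 13.
  reduce S modulo (f_1, f_2):
  remainder x_1 + 3*x_2**2 - 4*x_2 - 13 ≠ 0; add h_3 = x_1 + 3*x_2**2 - 4*x_2 - 13 to the basis.

S(f_1,h_3): lcm = x_1*x_2. S = x_1 - 3*x_2**3 + 7*x_2**2 + 9*x_2 - 7.
  reduce S modulo (f_1, f_2, h_3):
  remainder -3*x_2**3 + 4*x_2**2 + 13*x_2 + 6 ≠ 0; add h_4 = -3*x_2**3 + 4*x_2**2 + 13*x_2 + 6 to the basis.

The other S-polynomials (S(f_2,h_3), S(f_1,h_4), S(f_2,h_4), S(h_3,h_4)) all reduce to 0 modulo the current basis, so we have a Gröbner basis.
Inter-reduce: drop elements whose leading term is divisible by another's, tail-reduce, and make monic.
Reduced Gröbner basis: {x_1 + 3*x_2**2 - 4*x_2 - 13, x_2**3 - 4/3*x_2**2 - 13/3*x_2 - 2}.

A lex Gröbner basis eliminates variables successively. Here x_2**3 - 4/3*x_2**2 - 13/3*x_2 - 2 depends only on x_2, with roots {-1, -2/3, 3}; lifting each root through the earlier basis elements recovers the full solutions.
  x_2 = -1: the earlier basis element becomes x_1 - 6 = 0, giving x_1 = 6 — point (6, -1).
  x_2 = -2/3: the earlier basis element becomes x_1 - 9 = 0, giving x_1 = 9 — point (9, -2/3).
  x_2 = 3: the earlier basis element becomes x_1 + 2 = 0, giving x_1 = -2 — point (-2, 3).
This is the nonlinear analogue of row-reducing a linear system.

{(6, -1), (9, -2/3), (-2, 3)}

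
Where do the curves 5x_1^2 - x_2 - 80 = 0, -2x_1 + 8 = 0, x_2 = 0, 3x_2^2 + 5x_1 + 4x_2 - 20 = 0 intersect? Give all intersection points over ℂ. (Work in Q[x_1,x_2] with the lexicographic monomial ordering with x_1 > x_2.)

{(4, 0)}

Compute a lex Gröbner basis by Buchberger's algorithm.
f_1 = 5x_1^2 - x_2 - 80, LT = x_1^2.
f_2 = -2x_1 + 8, LT = x_1.
f_3 = x_2, LT = x_2.
f_4 = 5x_1 + 3x_2^2 + 4x_2 - 20, LT = x_1.

The S-polynomials (S(f_1,f_2), S(f_1,f_3), S(f_1,f_4), S(f_2,f_3), S(f_2,f_4), S(f_3,f_4)) all reduce to 0 modulo the current basis, so we have a Gröbner basis.
Inter-reduce: drop elements whose leading term is divisible by another's, tail-reduce, and make monic.
Reduced Gröbner basis: {x_1 - 4, x_2}.

Elimination: the polynomial x_2 lies in the elimination ideal for x_2, so x_2 ∈ {0}. For each such x_2, the remaining basis elements (now univariate) give the rest of the solution.
  x_2 = 0: the earlier basis element becomes x_1 - 4 = 0, giving x_1 = 4 — point (4, 0).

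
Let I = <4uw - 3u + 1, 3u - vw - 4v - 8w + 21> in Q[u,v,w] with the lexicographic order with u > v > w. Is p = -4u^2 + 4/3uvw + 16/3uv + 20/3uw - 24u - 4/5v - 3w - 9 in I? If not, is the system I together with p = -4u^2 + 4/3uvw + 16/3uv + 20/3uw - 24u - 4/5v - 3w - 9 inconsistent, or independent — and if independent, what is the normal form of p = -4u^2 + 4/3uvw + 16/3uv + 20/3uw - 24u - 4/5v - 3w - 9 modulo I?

-4u^2 + 4/3uvw + 16/3uv + 20/3uw - 24u - 4/5v - 3w - 9 is independent of I; its normal form modulo I is 1/3vw + 8/15v - 1/3w - 15.

First compute the reduced Gröbner basis of I by Buchberger's algorithm.
f_1 = 4uw - 3u + 1, LT = uw.
f_2 = 3u - vw - 4v - 8w + 21, LT = u.

S(f_1,f_2): lcm = uw. S = -3/4u + 1/3vw^2 + 4/3vw + 8/3w^2 - 7w + 1/4.
  leading term u: subtract (-1/4)·f_2 from -3/4u + 1/3vw^2 + 4/3vw + 8/3w^2 - 7w + 1/4 → 1/3vw^2 + 13/12vw - v + 8/3w^2 - 9w + 11/2
  leading term vw^2: no divisor's leading term divides it; move 1/3vw^2 to the remainder.
  leading term vw: no divisor's leading term divides it; move 13/12vw to the remainder.
  leading term v: no divisor's leading term divides it; move -v to the remainder.
  leading term w^2: no divisor's leading term divides it; move 8/3w^2 to the remainder.
  leading term w: no divisor's leading term divides it; move -9w to the remainder.
  leading term 1: no divisor's leading term divides it; move 11/2 to the remainder.
  remainder 1/3vw^2 + 13/12vw - v + 8/3w^2 - 9w + 11/2 ≠ 0; add h_3 = 1/3vw^2 + 13/12vw - v + 8/3w^2 - 9w + 11/2 to the basis.

The other S-polynomials (S(f_1,h_3), S(f_2,h_3)) all reduce to 0 modulo the current basis, so we have a Gröbner basis.
Inter-reduce: drop elements whose leading term is divisible by another's, tail-reduce, and make monic.
Reduced Gröbner basis: {u - 1/3vw - 4/3v - 8/3w + 7, vw^2 + 13/4vw - 3v + 8w^2 - 27w + 33/2}.
Label its elements g_1 = u - 1/3vw - 4/3v - 8/3w + 7, g_2 = vw^2 + 13/4vw - 3v + 8w^2 - 27w + 33/2.

Reduce p = -4u^2 + 4/3uvw + 16/3uv + 20/3uw - 24u - 4/5v - 3w - 9 modulo G:
  leading term u^2: subtract (-4u)·g_1 from -4u^2 + 4/3uvw + 16/3uv + 20/3uw - 24u - 4/5v - 3w - 9 → -4uw + 4u - 4/5v - 3w - 9
  leading term uw: subtract (-4w)·g_1 from -4uw + 4u - 4/5v - 3w - 9 → 4u - 4/3vw^2 - 16/3vw - 4/5v - 32/3w^2 + 25w - 9
  leading term u: subtract (4)·g_1 from 4u - 4/3vw^2 - 16/3vw - 4/5v - 32/3w^2 + 25w - 9 → -4/3vw^2 - 4vw + 68/15v - 32/3w^2 + 107/3w - 37
  leading term vw^2: subtract (-4/3)·g_2 from -4/3vw^2 - 4vw + 68/15v - 32/3w^2 + 107/3w - 37 → 1/3vw + 8/15v - 1/3w - 15
  leading term vw: no divisor's leading term divides it; move 1/3vw to the remainder.
  leading term v: no divisor's leading term divides it; move 8/15v to the remainder.
  leading term w: no divisor's leading term divides it; move -1/3w to the remainder.
  leading term 1: no divisor's leading term divides it; move -15 to the remainder.
  normal form = 1/3vw + 8/15v - 1/3w - 15.
The normal form is nonzero, so p ∉ I. Since p minus its normal form lies in I, I + (p) = I + (r) where r = 1/3vw + 8/15v - 1/3w - 15; decide whether this ideal is the whole ring.
Run Buchberger on G together with r (pairs among the g_i already reduce to 0 since G is a Gröbner basis):
g_1 = u - 1/3vw - 4/3v - 8/3w + 7, LT = u.
g_2 = vw^2 + 13/4vw - 3v + 8w^2 - 27w + 33/2, LT = vw^2.
r = 1/3vw + 8/15v - 1/3w - 15, LT = vw.

S(g_2,r): lcm = vw^2. S = 33/20vw - 3v + 9w^2 + 18w + 33/2.
  leading term vw: subtract (99/20)·r from 33/20vw - 3v + 9w^2 + 18w + 33/2 → -141/25v + 9w^2 + 393/20w + 363/4
  leading term v: no divisor's leading term divides it; move -141/25v to the remainder.
  leading term w^2: no divisor's leading term divides it; move 9w^2 to the remainder.
  leading term w: no divisor's leading term divides it; move 393/20w to the remainder.
  leading term 1: no divisor's leading term divides it; move 363/4 to the remainder.
  remainder -141/25v + 9w^2 + 393/20w + 363/4 ≠ 0; add m_4 = -141/25v + 9w^2 + 393/20w + 363/4 to the basis.

S(g_2,m_4): lcm = vw^2. S = 13/4vw - 3v + 75/47w^4 + 655/188w^3 + 4529/188w^2 - 27w + 33/2.
  leading term vw: subtract (39/4)·r from 13/4vw - 3v + 75/47w^4 + 655/188w^3 + 4529/188w^2 - 27w + 33/2 → -41/5v + 75/47w^4 + 655/188w^3 + 4529/188w^2 - 95/4w + 651/4
  leading term v: subtract (205/141)·m_4 from -41/5v + 75/47w^4 + 655/188w^3 + 4529/188w^2 - 95/4w + 651/4 → 75/47w^4 + 655/188w^3 + 2069/188w^2 - 2459/47w + 1448/47
  leading term w^4: no divisor's leading term divides it; move 75/47w^4 to the remainder.
  leading term w^3: no divisor's leading term divides it; move 655/188w^3 to the remainder.
  leading term w^2: no divisor's leading term divides it; move 2069/188w^2 to the remainder.
  leading term w: no divisor's leading term divides it; move -2459/47w to the remainder.
  leading term 1: no divisor's leading term divides it; move 1448/47 to the remainder.
  remainder 75/47w^4 + 655/188w^3 + 2069/188w^2 - 2459/47w + 1448/47 ≠ 0; add m_5 = 75/47w^4 + 655/188w^3 + 2069/188w^2 - 2459/47w + 1448/47 to the basis.

S(r,m_4): lcm = vw. S = 8/5v + 75/47w^3 + 655/188w^2 + 2837/188w - 45.
  leading term v: subtract (-40/141)·m_4 from 8/5v + 75/47w^3 + 655/188w^2 + 2837/188w - 45 → 75/47w^3 + 1135/188w^2 + 3885/188w - 905/47
  leading term w^3: no divisor's leading term divides it; move 75/47w^3 to the remainder.
  leading term w^2: no divisor's leading term divides it; move 1135/188w^2 to the remainder.
  leading term w: no divisor's leading term divides it; move 3885/188w to the remainder.
  leading term 1: no divisor's leading term divides it; move -905/47 to the remainder.
  remainder 75/47w^3 + 1135/188w^2 + 3885/188w - 905/47 ≠ 0; add m_6 = 75/47w^3 + 1135/188w^2 + 3885/188w - 905/47 to the basis.

The other S-polynomials (S(g_1,g_2), S(g_1,r), S(g_1,m_4), S(g_1,m_5), S(g_2,m_5), S(r,m_5), S(m_4,m_5), S(g_1,m_6), S(g_2,m_6), S(r,m_6), S(m_4,m_6), S(m_5,m_6)) all reduce to 0 modulo the current basis, so we have a Gröbner basis.
Inter-reduce: drop elements whose leading term is divisible by another's, tail-reduce, and make monic.
Reduced Gröbner basis: {u - 60/47w^2 - 272/47w - 981/47, v - 75/47w^2 - 655/188w - 3025/188, w^3 + 227/60w^2 + 259/20w - 181/15}.
The reduced Gröbner basis of I + (p) is {u - 60/47w^2 - 272/47w - 981/47, v - 75/47w^2 - 655/188w - 3025/188, w^3 + 227/60w^2 + 259/20w - 181/15} ≠ {1}, a proper ideal, so the enlarged system stays consistent: p is independent of I, with normal form 1/3vw + 8/15v - 1/3w - 15.

Ideal membership is decidable via reduction modulo a Gröbner basis.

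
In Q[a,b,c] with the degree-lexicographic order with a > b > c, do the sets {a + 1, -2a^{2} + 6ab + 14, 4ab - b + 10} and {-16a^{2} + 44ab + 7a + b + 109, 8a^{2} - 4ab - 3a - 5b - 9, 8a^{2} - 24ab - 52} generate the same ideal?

No, the ideals differ.

Since reduced Gröbner bases are canonical representatives of ideals under a given ordering, it suffices to compute and compare them.
Buchberger on the first generating set:
f_1 = a + 1, LT = a.
f_2 = -2a^{2} + 6ab + 14, LT = a^{2}.
f_3 = 4ab - b + 10, LT = ab.

S(f_1,f_2): lcm = a^{2}. S = 3ab + a + 7.
  leading term ab: subtract (3b)·f_1 from 3ab + a + 7 → a - 3b + 7
  leading term a: subtract (1)·f_1 from a - 3b + 7 → -3b + 6
  leading term b: no divisor's leading term divides it; move -3b to the remainder.
  leading term 1: no divisor's leading term divides it; move 6 to the remainder.
  remainder -3b + 6 ≠ 0; add g_4 = -3b + 6 to the basis.

The other S-polynomials (S(f_1,f_3), S(f_2,f_3), S(f_1,g_4), S(f_2,g_4), S(f_3,g_4)) all reduce to 0 modulo the current basis, so we have a Gröbner basis.
Inter-reduce: drop elements whose leading term is divisible by another's, tail-reduce, and make monic.
Reduced Gröbner basis: {a + 1, b - 2}.

Buchberger on the second generating set:
h_1 = -16a^{2} + 44ab + 7a + b + 109, LT = a^{2}.
h_2 = 8a^{2} - 4ab - 3a - 5b - 9, LT = a^{2}.
h_3 = 8a^{2} - 24ab - 52, LT = a^{2}.

S(h_1,h_2): lcm = a^{2}. S = -\tfrac{9}{4}ab - \tfrac{1}{16}a + \tfrac{9}{16}b - \tfrac{91}{16}.
  leading term ab: no divisor's leading term divides it; move -\tfrac{9}{4}ab to the remainder.
  leading term a: no divisor's leading term divides it; move -\tfrac{1}{16}a to the remainder.
  leading term b: no divisor's leading term divides it; move \tfrac{9}{16}b to the remainder.
  leading term 1: no divisor's leading term divides it; move -\tfrac{91}{16} to the remainder.
  remainder -\tfrac{9}{4}ab - \tfrac{1}{16}a + \tfrac{9}{16}b - \tfrac{91}{16} ≠ 0; add k_4 = -\tfrac{9}{4}ab - \tfrac{1}{16}a + \tfrac{9}{16}b - \tfrac{91}{16} to the basis.

S(h_1,h_3): lcm = a^{2}. S = \tfrac{1}{4}ab - \tfrac{7}{16}a - \tfrac{1}{16}b - \tfrac{5}{16}.
  leading term ab: subtract (-\tfrac{1}{9})·k_4 from \tfrac{1}{4}ab - \tfrac{7}{16}a - \tfrac{1}{16}b - \tfrac{5}{16} → -\tfrac{4}{9}a - \tfrac{17}{18}
  leading term a: no divisor's leading term divides it; move -\tfrac{4}{9}a to the remainder.
  leading term 1: no divisor's leading term divides it; move -\tfrac{17}{18} to the remainder.
  remainder -\tfrac{4}{9}a - \tfrac{17}{18} ≠ 0; add k_5 = -\tfrac{4}{9}a - \tfrac{17}{18} to the basis.

S(h_1,k_4): lcm = a^{2}b. S = -\tfrac{11}{4}ab^{2} - \tfrac{1}{36}a^{2} - \tfrac{3}{16}ab - \tfrac{1}{16}b^{2} - \tfrac{91}{36}a - \tfrac{109}{16}b.
  leading term ab^{2}: subtract (\tfrac{11}{9}b)·k_4 from -\tfrac{11}{4}ab^{2} - \tfrac{1}{36}a^{2} - \tfrac{3}{16}ab - \tfrac{1}{16}b^{2} - \tfrac{91}{36}a - \tfrac{109}{16}b → -\tfrac{1}{36}a^{2} - \tfrac{1}{9}ab - \tfrac{3}{4}b^{2} - \tfrac{91}{36}a + \tfrac{5}{36}b
  leading term a^{2}: subtract (\tfrac{1}{576})·h_1 from -\tfrac{1}{36}a^{2} - \tfrac{1}{9}ab - \tfrac{3}{4}b^{2} - \tfrac{91}{36}a + \tfrac{5}{36}b → -\tfrac{3}{16}ab - \tfrac{3}{4}b^{2} - \tfrac{1463}{576}a + \tfrac{79}{576}b - \tfrac{109}{576}
  leading term ab: subtract (\tfrac{1}{12})·k_4 from -\tfrac{3}{16}ab - \tfrac{3}{4}b^{2} - \tfrac{1463}{576}a + \tfrac{79}{576}b - \tfrac{109}{576} → -\tfrac{3}{4}b^{2} - \tfrac{365}{144}a + \tfrac{13}{144}b + \tfrac{41}{144}
  leading term b^{2}: no divisor's leading term divides it; move -\tfrac{3}{4}b^{2} to the remainder.
  leading term a: subtract (\tfrac{365}{64})·k_5 from -\tfrac{365}{144}a + \tfrac{13}{144}b + \tfrac{41}{144} → \tfrac{13}{144}b + \tfrac{6533}{1152}
  leading term b: no divisor's leading term divides it; move \tfrac{13}{144}b to the remainder.
  leading term 1: no divisor's leading term divides it; move \tfrac{6533}{1152} to the remainder.
  remainder -\tfrac{3}{4}b^{2} + \tfrac{13}{144}b + \tfrac{6533}{1152} ≠ 0; add k_6 = -\tfrac{3}{4}b^{2} + \tfrac{13}{144}b + \tfrac{6533}{1152} to the basis.

S(h_3,k_4): lcm = a^{2}b. S = -3ab^{2} - \tfrac{1}{36}a^{2} + \tfrac{1}{4}ab - \tfrac{91}{36}a - \tfrac{13}{2}b.
  leading term ab^{2}: subtract (\tfrac{4}{3}b)·k_4 from -3ab^{2} - \tfrac{1}{36}a^{2} + \tfrac{1}{4}ab - \tfrac{91}{36}a - \tfrac{13}{2}b → -\tfrac{1}{36}a^{2} + \tfrac{1}{3}ab - \tfrac{3}{4}b^{2} - \tfrac{91}{36}a + \tfrac{13}{12}b
  leading term a^{2}: subtract (\tfrac{1}{576})·h_1 from -\tfrac{1}{36}a^{2} + \tfrac{1}{3}ab - \tfrac{3}{4}b^{2} - \tfrac{91}{36}a + \tfrac{13}{12}b → \tfrac{37}{144}ab - \tfrac{3}{4}b^{2} - \tfrac{1463}{576}a + \tfrac{623}{576}b - \tfrac{109}{576}
  leading term ab: subtract (-\tfrac{37}{324})·k_4 from \tfrac{37}{144}ab - \tfrac{3}{4}b^{2} - \tfrac{1463}{576}a + \tfrac{623}{576}b - \tfrac{109}{576} → -\tfrac{3}{4}b^{2} - \tfrac{3301}{1296}a + \tfrac{55}{48}b - \tfrac{1087}{1296}
  leading term b^{2}: subtract (1)·k_6 from -\tfrac{3}{4}b^{2} - \tfrac{3301}{1296}a + \tfrac{55}{48}b - \tfrac{1087}{1296} → -\tfrac{3301}{1296}a + \tfrac{19}{18}b - \tfrac{67493}{10368}
  leading term a: subtract (\tfrac{3301}{576})·k_5 from -\tfrac{3301}{1296}a + \tfrac{19}{18}b - \tfrac{67493}{10368} → \tfrac{19}{18}b - \tfrac{79}{72}
  leading term b: no divisor's leading term divides it; move \tfrac{19}{18}b to the remainder.
  leading term 1: no divisor's leading term divides it; move -\tfrac{79}{72} to the remainder.
  remainder \tfrac{19}{18}b - \tfrac{79}{72} ≠ 0; add k_7 = \tfrac{19}{18}b - \tfrac{79}{72} to the basis.

S(h_1,k_5): lcm = a^{2}. S = -\tfrac{11}{4}ab - \tfrac{41}{16}a - \tfrac{1}{16}b - \tfrac{109}{16}.
  leading term ab: subtract (\tfrac{11}{9})·k_4 from -\tfrac{11}{4}ab - \tfrac{41}{16}a - \tfrac{1}{16}b - \tfrac{109}{16} → -\tfrac{179}{72}a - \tfrac{3}{4}b + \tfrac{5}{36}
  leading term a: subtract (\tfrac{179}{32})·k_5 from -\tfrac{179}{72}a - \tfrac{3}{4}b + \tfrac{5}{36} → -\tfrac{3}{4}b + \tfrac{347}{64}
  leading term b: subtract (-\tfrac{27}{38})·k_7 from -\tfrac{3}{4}b + \tfrac{347}{64} → \tfrac{5645}{1216}
  leading term 1: no divisor's leading term divides it; move \tfrac{5645}{1216} to the remainder.
  remainder \tfrac{5645}{1216} ≠ 0; add k_8 = \tfrac{5645}{1216} to the basis.

The other S-polynomials (S(h_2,h_3), S(h_2,k_4), S(h_2,k_5), S(h_3,k_5), S(k_4,k_5), S(h_1,k_6), S(h_2,k_6), S(h_3,k_6), S(k_4,k_6), S(k_5,k_6), S(h_1,k_7), S(h_2,k_7), S(h_3,k_7), S(k_4,k_7), S(k_5,k_7), S(k_6,k_7), S(h_1,k_8), S(h_2,k_8), S(h_3,k_8), S(k_4,k_8), S(k_5,k_8), S(k_6,k_8), S(k_7,k_8)) all reduce to 0 modulo the current basis, so we have a Gröbner basis.
Inter-reduce: drop elements whose leading term is divisible by another's, tail-reduce, and make monic.
Reduced Gröbner basis: {1}.

These differ, so the ideals are not equal.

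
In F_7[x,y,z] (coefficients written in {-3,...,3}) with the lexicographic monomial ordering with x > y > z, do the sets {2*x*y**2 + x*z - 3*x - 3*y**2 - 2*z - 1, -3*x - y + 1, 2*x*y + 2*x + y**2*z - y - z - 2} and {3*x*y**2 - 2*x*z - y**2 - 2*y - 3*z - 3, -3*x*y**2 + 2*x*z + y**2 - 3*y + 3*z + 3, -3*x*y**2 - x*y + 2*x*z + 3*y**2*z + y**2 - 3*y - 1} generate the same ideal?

For a fixed monomial order, each ideal has a unique reduced Gröbner basis; comparing bases decides equality.
Buchberger on the first generating set:
f_1 = 2*x*y**2 + x*z - 3*x - 3*y**2 - 2*z - 1, LT = x*y**2.
f_2 = -3*x - y + 1, LT = x.
f_3 = 2*x*y + 2*x + y**2*z - y - z - 2, LT = x*y.

S(f_1,f_2): lcm = x*y**2. S = -3*x*z + 2*x + 2*y**3 - z + 3.
  reduce S modulo (f_1, f_2, f_3):
  remainder 2*y**3 + y*z - 3*y - 2*z - 1 ≠ 0; add g_4 = 2*y**3 + y*z - 3*y - 2*z - 1 to the basis.

S(f_1,f_3): lcm = x*y**2. S = -x*y - 3*x*z + 2*x + 3*y**3*z - y**2 - 3*y*z + y - z + 3.
  reduce S modulo (f_1, f_2, f_3, g_4):
  remainder -3*y**2 + 2*y*z**2 - y*z + 3*z**2 + 3*z - 1 ≠ 0; add g_5 = -3*y**2 + 2*y*z**2 - y*z + 3*z**2 + 3*z - 1 to the basis.

S(f_2,f_3): lcm = x*y. S = -x + 3*y**2*z - 2*y**2 - y - 3*z + 1.
  reduce S modulo (f_1, f_2, f_3, g_4, g_5):
  remainder 2*y*z**3 + 3*y*z - 3*y + 3*z**3 + z**2 + z - 1 ≠ 0; add g_6 = 2*y*z**3 + 3*y*z - 3*y + 3*z**3 + z**2 + z - 1 to the basis.

S(f_3,g_4): lcm = x*y**3. S = x*y**2 + 3*x*y*z - 2*x*y + x*z - 3*x - 3*y**4*z + 3*y**3 + 3*y**2*z - y**2.
  reduce S modulo (f_1, f_2, f_3, g_4, g_5, g_6):
  remainder y*z**2 + 2*y*z - 3*y - 3*z**2 - z + 1 ≠ 0; add g_7 = y*z**2 + 2*y*z - 3*y - 3*z**2 - z + 1 to the basis.

S(f_1,g_6): lcm = x*y**2*z**3. S = 2*x*y**2*z - 2*x*y**2 + 2*x*y*z**3 + 3*x*y*z**2 + 3*x*y*z - 3*x*y - 3*x*z**4 + 2*x*z**3 + 2*y**2*z**3 - z**4 + 3*z**3.
  reduce S modulo (f_1, f_2, f_3, g_4, g_5, g_6, g_7):
  remainder -2*y*z + 3*y + z**3 - z**2 + z - 2 ≠ 0; add g_8 = -2*y*z + 3*y + z**3 - z**2 + z - 2 to the basis.

S(g_6,g_8): lcm = y*z**3. S = -2*y*z**2 - 2*y*z + 2*y - 3*z**5 + 3*z**4 + 2*z**3 + 3*z**2 - 3*z + 3.
  reduce S modulo (f_1, f_2, f_3, g_4, g_5, g_6, g_7, g_8):
  remainder -y - 3*z**5 + 3*z**4 + 3*z**3 + 3*z**2 + 3*z + 3 ≠ 0; add g_9 = -y - 3*z**5 + 3*z**4 + 3*z**3 + 3*z**2 + 3*z + 3 to the basis.

S(g_7,g_8): lcm = y*z**2. S = -3*y - 3*z**4 + 3*z**3 + z**2 - 2*z + 1.
  reduce S modulo (f_1, f_2, f_3, g_4, g_5, g_6, g_7, g_8, g_9):
  remainder 2*z**5 + 2*z**4 + z**3 - z**2 + 3*z - 1 ≠ 0; add g_10 = 2*z**5 + 2*z**4 + z**3 - z**2 + 3*z - 1 to the basis.

The other S-polynomials (S(f_1,g_4), S(f_2,g_4), S(f_1,g_5), S(f_2,g_5), S(f_3,g_5), S(g_4,g_5), S(f_2,g_6), S(f_3,g_6), S(g_4,g_6), S(g_5,g_6), S(f_1,g_7), S(f_2,g_7), S(f_3,g_7), S(g_4,g_7), S(g_5,g_7), S(g_6,g_7), S(f_1,g_8), S(f_2,g_8), S(f_3,g_8), S(g_4,g_8), S(g_5,g_8), S(f_1,g_9), S(f_2,g_9), S(f_3,g_9), S(g_4,g_9), S(g_5,g_9), S(g_6,g_9), S(g_7,g_9), S(g_8,g_9), S(f_1,g_10), S(f_2,g_10), S(f_3,g_10), S(g_4,g_10), S(g_5,g_10), S(g_6,g_10), S(g_7,g_10), S(g_8,g_10), S(g_9,g_10)) all reduce to 0 modulo the current basis, so we have a Gröbner basis.
Inter-reduce: drop elements whose leading term is divisible by another's, tail-reduce, and make monic.
Reduced Gröbner basis: {x + 2*z**4 - 2*z**3 - 3*z**2 - z - 1, y + z**4 - z**3 + 2*z**2 + 3*z + 2, z**5 + z**4 - 3*z**3 + 3*z**2 - 2*z + 3}.

Buchberger on the second generating set:
h_1 = 3*x*y**2 - 2*x*z - y**2 - 2*y - 3*z - 3, LT = x*y**2.
h_2 = -3*x*y**2 + 2*x*z + y**2 - 3*y + 3*z + 3, LT = x*y**2.
h_3 = -3*x*y**2 - x*y + 2*x*z + 3*y**2*z + y**2 - 3*y - 1, LT = x*y**2.

S(h_1,h_2): lcm = x*y**2. S = 3*y.
  reduce S modulo (h_1, h_2, h_3):
  remainder 3*y ≠ 0; add k_4 = 3*y to the basis.

S(h_1,h_3): lcm = x*y**2. S = 2*x*y + y**2*z + 3*y - z + 1.
  reduce S modulo (h_1, h_2, h_3, k_4):
  remainder -z + 1 ≠ 0; add k_5 = -z + 1 to the basis.

S(h_1,k_4): lcm = x*y**2. S = -3*x*z + 2*y**2 - 3*y - z - 1.
  reduce S modulo (h_1, h_2, h_3, k_4, k_5):
  remainder -3*x - 2 ≠ 0; add k_6 = -3*x - 2 to the basis.

The other S-polynomials (S(h_2,h_3), S(h_2,k_4), S(h_3,k_4), S(h_1,k_5), S(h_2,k_5), S(h_3,k_5), S(k_4,k_5), S(h_1,k_6), S(h_2,k_6), S(h_3,k_6), S(k_4,k_6), S(k_5,k_6)) all reduce to 0 modulo the current basis, so we have a Gröbner basis.
Inter-reduce: drop elements whose leading term is divisible by another's, tail-reduce, and make monic.
Reduced Gröbner basis: {x + 3, y, z - 1}.

These differ, so the ideals are not equal.
The same test decides containment: I ⊆ J iff every generator of I reduces to 0 modulo a Gröbner basis of J.

No, the ideals differ.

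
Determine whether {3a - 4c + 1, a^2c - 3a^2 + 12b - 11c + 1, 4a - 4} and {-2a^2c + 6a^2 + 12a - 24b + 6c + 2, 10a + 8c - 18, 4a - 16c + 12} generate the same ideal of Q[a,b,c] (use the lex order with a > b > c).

Yes, the ideals are equal.

For a fixed monomial order, each ideal has a unique reduced Gröbner basis; comparing bases decides equality.
Buchberger on the first generating set:
f_1 = 3a - 4c + 1, LT = a.
f_2 = a^2c - 3a^2 + 12b - 11c + 1, LT = a^2c.
f_3 = 4a - 4, LT = a.

S(f_1,f_2): lcm = a^2c. S = 3a^2 - 4/3ac^2 + 1/3ac - 12b + 11c - 1.
  reduce S modulo (f_1, f_2, f_3):
  remainder -12b - 16/9c^3 + 56/9c^2 + 74/9c - 2/3 ≠ 0; add g_4 = -12b - 16/9c^3 + 56/9c^2 + 74/9c - 2/3 to the basis.

S(f_1,f_3): lcm = a. S = -4/3c + 4/3.
  reduce S modulo (f_1, f_2, f_3, g_4):
  remainder -4/3c + 4/3 ≠ 0; add g_5 = -4/3c + 4/3 to the basis.

The other S-polynomials (S(f_2,f_3), S(f_1,g_4), S(f_2,g_4), S(f_3,g_4), S(f_1,g_5), S(f_2,g_5), S(f_3,g_5), S(g_4,g_5)) all reduce to 0 modulo the current basis, so we have a Gröbner basis.
Inter-reduce: drop elements whose leading term is divisible by another's, tail-reduce, and make monic.
Reduced Gröbner basis: {a - 1, b - 1, c - 1}.

Buchberger on the second generating set:
h_1 = -2a^2c + 6a^2 + 12a - 24b + 6c + 2, LT = a^2c.
h_2 = 10a + 8c - 18, LT = a.
h_3 = 4a - 16c + 12, LT = a.

S(h_1,h_2): lcm = a^2c. S = -3a^2 - 4/5ac^2 + 9/5ac - 6a + 12b - 3c - 1.
  reduce S modulo (h_1, h_2, h_3):
  remainder 12b + 16/25c^3 - 24/5c^2 + 342/25c - 538/25 ≠ 0; add k_4 = 12b + 16/25c^3 - 24/5c^2 + 342/25c - 538/25 to the basis.

S(h_1,h_3): lcm = a^2c. S = -3a^2 + 4ac^2 - 3ac - 6a + 12b - 3c - 1.
  reduce S modulo (h_1, h_2, h_3, k_4):
  remainder -96/25c^3 + 312/25c^2 - 216/25c ≠ 0; add k_5 = -96/25c^3 + 312/25c^2 - 216/25c to the basis.

S(h_2,h_3): lcm = a. S = 24/5c - 24/5.
  reduce S modulo (h_1, h_2, h_3, k_4, k_5):
  remainder 24/5c - 24/5 ≠ 0; add k_6 = 24/5c - 24/5 to the basis.

The other S-polynomials (S(h_1,k_4), S(h_2,k_4), S(h_3,k_4), S(h_1,k_5), S(h_2,k_5), S(h_3,k_5), S(k_4,k_5), S(h_1,k_6), S(h_2,k_6), S(h_3,k_6), S(k_4,k_6), S(k_5,k_6)) all reduce to 0 modulo the current basis, so we have a Gröbner basis.
Inter-reduce: drop elements whose leading term is divisible by another's, tail-reduce, and make monic.
Reduced Gröbner basis: {a - 1, b - 1, c - 1}.

Same reduced basis, so the two generating sets span the same ideal.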